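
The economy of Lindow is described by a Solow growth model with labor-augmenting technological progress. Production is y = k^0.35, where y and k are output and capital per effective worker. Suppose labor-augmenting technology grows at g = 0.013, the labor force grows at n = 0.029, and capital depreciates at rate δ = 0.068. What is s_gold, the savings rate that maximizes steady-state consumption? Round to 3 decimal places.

s_gold = 0.350

Break-even investment rate: n + g + δ = 0.029 + 0.013 + 0.068 = 0.11.
At the golden rule MPK = n+g+δ, and in any Cobb-Douglas steady state s = (n+g+δ)·k/y = MPK·k/y = capital's share 0.35.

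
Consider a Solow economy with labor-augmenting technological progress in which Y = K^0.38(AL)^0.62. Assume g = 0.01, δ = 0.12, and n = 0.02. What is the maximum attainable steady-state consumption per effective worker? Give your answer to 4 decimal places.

Capital per effective worker breaks even when investment replaces (n + g + δ)·k; here n + g + δ = 0.15.
Golden rule sets MPK = n+g+δ: 0.38·k^(0.38−1) = 0.15, so k_gold = (0.38/0.15)^(1/0.62) ≈ 4.4783.
y_gold = 4.4783^0.38 ≈ 1.7678.
c_gold = y_gold − (n+g+δ)·k_gold = 1.7678 − 0.15·4.4783 ≈ 1.0960.

c_gold ≈ 1.0960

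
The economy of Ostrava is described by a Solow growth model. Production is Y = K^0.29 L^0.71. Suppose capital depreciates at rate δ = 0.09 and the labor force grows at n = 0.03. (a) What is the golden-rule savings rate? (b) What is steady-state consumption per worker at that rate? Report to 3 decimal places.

(a) s_gold = 0.290; (b) c_gold ≈ 1.018

Capital per worker breaks even when investment replaces (n + δ)·k; here n + δ = 0.12.
For Cobb-Douglas, s_gold equals capital's share: s_gold = 0.29.
At the golden rule the marginal product of capital equals n+δ: 0.29·k^(0.29−1) = 0.12. Solving, k_gold = (0.29/0.12)^(1/0.71) ≈ 3.4653.
y_gold = 3.4653^0.29 ≈ 1.4339; c_gold = (1−0.29)·y_gold ≈ 1.0181.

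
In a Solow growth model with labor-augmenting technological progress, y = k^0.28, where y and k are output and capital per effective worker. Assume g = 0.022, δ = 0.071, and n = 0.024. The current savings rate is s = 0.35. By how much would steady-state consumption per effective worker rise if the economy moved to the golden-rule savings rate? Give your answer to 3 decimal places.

Δc ≈ 0.016

The effective depreciation rate is n + g + δ = 0.024 + 0.022 + 0.071 = 0.117.
Current steady state (s = 0.35): k* = (0.35/0.117)^(1/0.72) ≈ 4.5809, y* = 4.5809^0.28 ≈ 1.5313, c* = (1−0.35)·1.5313 ≈ 0.9954.
Golden rule sets MPK = n+g+δ: 0.28·k^(0.28−1) = 0.117, so k_gold = (0.28/0.117)^(1/0.72) ≈ 3.3601.
y_gold = 3.3601^0.28 ≈ 1.4040, c_gold = y_gold − 0.117·k_gold ≈ 1.0109.
Gain: Δc = 1.0109 − 0.9954 ≈ 0.0155.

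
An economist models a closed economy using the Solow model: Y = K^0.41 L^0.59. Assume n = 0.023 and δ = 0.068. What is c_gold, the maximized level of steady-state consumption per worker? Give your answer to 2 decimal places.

Break-even investment rate: n + δ = 0.023 + 0.068 = 0.091.
Setting f'(k) = n+δ gives 0.41·k^(0.41−1) = 0.091, hence k_gold = (0.41/0.091)^(1/0.59) ≈ 12.8244.
y_gold = 12.8244^0.41 ≈ 2.8464.
c_gold = y_gold − (n+δ)·k_gold = 2.8464 − 0.091·12.8244 ≈ 1.6794.

c_gold ≈ 1.68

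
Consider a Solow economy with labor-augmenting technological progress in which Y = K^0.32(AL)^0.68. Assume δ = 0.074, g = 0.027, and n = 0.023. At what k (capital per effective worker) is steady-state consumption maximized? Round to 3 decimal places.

Capital per effective worker breaks even when investment replaces (n + g + δ)·k; here n + g + δ = 0.124.
At the golden rule the marginal product of capital equals n+g+δ: 0.32·k^(0.32−1) = 0.124. Solving, k_gold = (0.32/0.124)^(1/0.68) ≈ 4.0316.

k_gold ≈ 4.032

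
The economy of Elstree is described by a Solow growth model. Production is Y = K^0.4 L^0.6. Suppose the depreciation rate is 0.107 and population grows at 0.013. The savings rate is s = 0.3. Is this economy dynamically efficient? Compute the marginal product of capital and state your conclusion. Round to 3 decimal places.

dynamically efficient; MPK ≈ 0.160

The effective depreciation rate is n + δ = 0.013 + 0.107 = 0.12.
Steady-state k*: s·k^0.4 = 0.12·k gives k* = (0.3/0.12)^(1/0.6) ≈ 4.6050.
MPK = 0.4·4.6050^(-0.6) ≈ 0.1600.
MPK > n+δ = 0.12, so the economy is dynamically efficient (under-saving).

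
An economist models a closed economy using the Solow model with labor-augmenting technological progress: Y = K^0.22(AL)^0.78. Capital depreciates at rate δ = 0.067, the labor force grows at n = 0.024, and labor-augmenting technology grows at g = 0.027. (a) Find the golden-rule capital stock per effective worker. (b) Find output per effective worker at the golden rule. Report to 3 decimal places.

(a) k_gold ≈ 2.223; (b) y_gold ≈ 1.192

The effective depreciation rate is n + g + δ = 0.024 + 0.027 + 0.067 = 0.118.
Maximizing c = f(k) − (n+g+δ)·k gives f'(k) = n+g+δ, i.e. 0.22·k^(0.22−1) = 0.118, so k_gold = (0.22/0.118)^(1/0.78) ≈ 2.2225.
y_gold = 2.2225^0.22 ≈ 1.1921.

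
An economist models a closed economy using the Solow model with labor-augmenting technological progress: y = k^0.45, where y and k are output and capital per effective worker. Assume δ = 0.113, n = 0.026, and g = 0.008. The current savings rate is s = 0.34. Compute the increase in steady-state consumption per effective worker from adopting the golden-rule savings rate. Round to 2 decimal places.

The effective depreciation rate is n + g + δ = 0.026 + 0.008 + 0.113 = 0.147.
Current steady state (s = 0.34): k* = (0.34/0.147)^(1/0.55) ≈ 4.5932, y* = 4.5932^0.45 ≈ 1.9859, c* = (1−0.34)·1.9859 ≈ 1.3107.
Setting f'(k) = n+g+δ gives 0.45·k^(0.45−1) = 0.147, hence k_gold = (0.45/0.147)^(1/0.55) ≈ 7.6462.
y_gold = 7.6462^0.45 ≈ 2.4978, c_gold = y_gold − 0.147·k_gold ≈ 1.3738.
Gain: Δc = 1.3738 − 1.3107 ≈ 0.0631.

Δc ≈ 0.06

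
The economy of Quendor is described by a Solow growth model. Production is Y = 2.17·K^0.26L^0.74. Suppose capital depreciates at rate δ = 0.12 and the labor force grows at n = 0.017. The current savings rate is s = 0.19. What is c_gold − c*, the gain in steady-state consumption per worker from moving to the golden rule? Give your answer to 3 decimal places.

The effective depreciation rate is n + δ = 0.017 + 0.12 = 0.137.
Current steady state (s = 0.19): k* = (0.19·2.17/0.137)^(1/0.74) ≈ 4.4321, y* = 2.17·4.4321^0.26 ≈ 3.1958, c* = (1−0.19)·3.1958 ≈ 2.5886.
Golden rule sets MPK = n+δ: 0.26·2.17·k^(0.26−1) = 0.137, so k_gold = (0.26·2.17/0.137)^(1/0.74) ≈ 6.7716.
y_gold = 2.17·6.7716^0.26 ≈ 3.5681, c_gold = y_gold − 0.137·k_gold ≈ 2.6404.
Gain: Δc = 2.6404 − 2.5886 ≈ 0.0518.

Δc ≈ 0.052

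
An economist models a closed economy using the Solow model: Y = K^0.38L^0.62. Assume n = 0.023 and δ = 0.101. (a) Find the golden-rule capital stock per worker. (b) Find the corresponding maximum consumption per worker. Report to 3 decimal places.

n + δ = 0.023 + 0.101 = 0.124.
Maximizing c = f(k) − (n+δ)·k gives f'(k) = n+δ, i.e. 0.38·k^(0.38−1) = 0.124, so k_gold = (0.38/0.124)^(1/0.62) ≈ 6.0877.
y_gold = 6.0877^0.38 ≈ 1.9865; c_gold = y_gold − 0.124·k_gold ≈ 1.2316.

(a) k_gold ≈ 6.088; (b) c_gold ≈ 1.232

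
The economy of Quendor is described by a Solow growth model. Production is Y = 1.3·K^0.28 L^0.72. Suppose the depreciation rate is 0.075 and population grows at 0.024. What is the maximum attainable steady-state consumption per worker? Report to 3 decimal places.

Break-even investment rate: n + δ = 0.024 + 0.075 = 0.099.
Setting f'(k) = n+δ gives 0.28·1.3·k^(0.28−1) = 0.099, hence k_gold = (0.28·1.3/0.099)^(1/0.72) ≈ 6.1006.
y_gold = 1.3·6.1006^0.28 ≈ 2.1570.
c_gold = y_gold − (n+δ)·k_gold = 2.1570 − 0.099·6.1006 ≈ 1.5530.

c_gold ≈ 1.553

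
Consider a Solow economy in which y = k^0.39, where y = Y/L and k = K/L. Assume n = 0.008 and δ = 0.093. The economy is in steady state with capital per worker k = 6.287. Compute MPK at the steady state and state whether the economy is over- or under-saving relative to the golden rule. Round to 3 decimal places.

Capital per worker breaks even when investment replaces (n + δ)·k; here n + δ = 0.101.
MPK = 0.39·k^(0.39−1) = 0.39·6.287^(-0.61) ≈ 0.1271.
MPK > 0.101, so the economy is dynamically efficient (under-saving).

under-saving; MPK ≈ 0.127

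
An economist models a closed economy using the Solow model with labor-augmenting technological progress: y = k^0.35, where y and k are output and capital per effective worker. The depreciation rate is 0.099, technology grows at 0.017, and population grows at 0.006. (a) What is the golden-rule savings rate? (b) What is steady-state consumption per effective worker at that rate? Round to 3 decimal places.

Break-even investment rate: n + g + δ = 0.006 + 0.017 + 0.099 = 0.122.
For Cobb-Douglas, s_gold equals capital's share: s_gold = 0.35.
Golden rule sets MPK = n+g+δ: 0.35·k^(0.35−1) = 0.122, so k_gold = (0.35/0.122)^(1/0.65) ≈ 5.0602.
y_gold = 5.0602^0.35 ≈ 1.7638; c_gold = (1−0.35)·y_gold ≈ 1.1465.

(a) s_gold = 0.350; (b) c_gold ≈ 1.146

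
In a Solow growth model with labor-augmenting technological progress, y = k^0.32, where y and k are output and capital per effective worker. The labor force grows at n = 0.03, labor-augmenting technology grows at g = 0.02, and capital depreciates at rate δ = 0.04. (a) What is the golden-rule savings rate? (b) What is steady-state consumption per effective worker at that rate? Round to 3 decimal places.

The effective depreciation rate is n + g + δ = 0.03 + 0.02 + 0.04 = 0.09.
For Cobb-Douglas, s_gold equals capital's share: s_gold = 0.32.
Golden rule sets MPK = n+g+δ: 0.32·k^(0.32−1) = 0.09, so k_gold = (0.32/0.09)^(1/0.68) ≈ 6.4589.
y_gold = 6.4589^0.32 ≈ 1.8166; c_gold = (1−0.32)·y_gold ≈ 1.2353.

(a) s_gold = 0.320; (b) c_gold ≈ 1.235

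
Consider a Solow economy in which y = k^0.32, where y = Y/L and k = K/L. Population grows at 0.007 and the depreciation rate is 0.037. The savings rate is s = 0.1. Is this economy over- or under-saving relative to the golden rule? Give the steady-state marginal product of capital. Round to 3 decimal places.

under-saving; MPK ≈ 0.141

Capital per worker breaks even when investment replaces (n + δ)·k; here n + δ = 0.044.
Steady-state k*: s·k^0.32 = 0.044·k gives k* = (0.1/0.044)^(1/0.68) ≈ 3.3445.
MPK = 0.32·3.3445^(-0.68) ≈ 0.1408.
MPK > n+δ = 0.044, so the economy is dynamically efficient (under-saving).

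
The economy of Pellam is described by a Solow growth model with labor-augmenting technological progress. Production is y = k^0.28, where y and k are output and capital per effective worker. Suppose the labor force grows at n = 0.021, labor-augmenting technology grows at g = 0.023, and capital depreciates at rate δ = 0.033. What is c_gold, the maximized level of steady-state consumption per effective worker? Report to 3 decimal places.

c_gold ≈ 1.190

Break-even investment rate: n + g + δ = 0.021 + 0.023 + 0.033 = 0.077.
At the golden rule the marginal product of capital equals n+g+δ: 0.28·k^(0.28−1) = 0.077. Solving, k_gold = (0.28/0.077)^(1/0.72) ≈ 6.0076.
y_gold = 6.0076^0.28 ≈ 1.6521.
c_gold = y_gold − (n+g+δ)·k_gold = 1.6521 − 0.077·6.0076 ≈ 1.1895.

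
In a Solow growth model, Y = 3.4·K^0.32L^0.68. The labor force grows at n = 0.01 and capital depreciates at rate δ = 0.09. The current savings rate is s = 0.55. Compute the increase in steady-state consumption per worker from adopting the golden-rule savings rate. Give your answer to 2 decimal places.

Δc ≈ 1.04

n + δ = 0.01 + 0.09 = 0.1.
Current steady state (s = 0.55): k* = (0.55·3.4/0.1)^(1/0.68) ≈ 74.1917, y* = 3.4·74.1917^0.32 ≈ 13.4894, c* = (1−0.55)·13.4894 ≈ 6.0702.
Golden rule sets MPK = n+δ: 0.32·3.4·k^(0.32−1) = 0.1, so k_gold = (0.32·3.4/0.1)^(1/0.68) ≈ 33.4545.
y_gold = 3.4·33.4545^0.32 ≈ 10.4545, c_gold = y_gold − 0.1·k_gold ≈ 7.1091.
Gain: Δc = 7.1091 − 6.0702 ≈ 1.0388.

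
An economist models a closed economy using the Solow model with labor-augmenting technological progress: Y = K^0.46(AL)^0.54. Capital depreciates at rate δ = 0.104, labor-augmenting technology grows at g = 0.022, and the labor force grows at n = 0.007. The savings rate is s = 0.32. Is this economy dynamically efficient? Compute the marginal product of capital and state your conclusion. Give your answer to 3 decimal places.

dynamically efficient; MPK ≈ 0.191

Capital per effective worker breaks even when investment replaces (n + g + δ)·k; here n + g + δ = 0.133.
Steady-state k*: s·k^0.46 = 0.133·k gives k* = (0.32/0.133)^(1/0.54) ≈ 5.0829.
MPK = 0.46·5.0829^(-0.54) ≈ 0.1912.
MPK > n+g+δ = 0.133, so the economy is dynamically efficient (under-saving).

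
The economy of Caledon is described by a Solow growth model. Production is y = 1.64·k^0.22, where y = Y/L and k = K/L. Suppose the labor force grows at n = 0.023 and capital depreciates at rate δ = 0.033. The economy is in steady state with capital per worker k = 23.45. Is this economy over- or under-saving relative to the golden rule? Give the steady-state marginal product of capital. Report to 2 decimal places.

over-saving; MPK ≈ 0.03

n + δ = 0.023 + 0.033 = 0.056.
MPK = 0.22·1.64·k^(0.22−1) = 0.22·1.64·23.45^(-0.78) ≈ 0.0308.
MPK < 0.056, so the economy is dynamically inefficient (over-saving).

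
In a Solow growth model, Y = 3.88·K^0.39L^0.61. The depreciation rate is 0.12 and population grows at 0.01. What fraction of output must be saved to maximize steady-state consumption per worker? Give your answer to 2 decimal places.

n + δ = 0.01 + 0.12 = 0.13.
At the golden rule MPK = n+δ, and in any Cobb-Douglas steady state s = (n+δ)·k/y = MPK·k/y = capital's share 0.39.

s_gold = 0.39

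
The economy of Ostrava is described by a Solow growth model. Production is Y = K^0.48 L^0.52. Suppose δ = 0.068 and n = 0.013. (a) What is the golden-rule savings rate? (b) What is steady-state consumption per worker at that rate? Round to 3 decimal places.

(a) s_gold = 0.480; (b) c_gold ≈ 2.687

The effective depreciation rate is n + δ = 0.013 + 0.068 = 0.081.
For Cobb-Douglas, s_gold equals capital's share: s_gold = 0.48.
Golden rule sets MPK = n+δ: 0.48·k^(0.48−1) = 0.081, so k_gold = (0.48/0.081)^(1/0.52) ≈ 30.6245.
y_gold = 30.6245^0.48 ≈ 5.1679; c_gold = (1−0.48)·y_gold ≈ 2.6873.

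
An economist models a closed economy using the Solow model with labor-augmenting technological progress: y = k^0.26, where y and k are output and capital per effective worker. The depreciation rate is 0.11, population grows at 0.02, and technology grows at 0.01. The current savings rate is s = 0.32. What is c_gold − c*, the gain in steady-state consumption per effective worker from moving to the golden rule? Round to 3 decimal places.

Δc ≈ 0.011

Break-even investment rate: n + g + δ = 0.02 + 0.01 + 0.11 = 0.14.
Current steady state (s = 0.32): k* = (0.32/0.14)^(1/0.74) ≈ 3.0561, y* = 3.0561^0.26 ≈ 1.3370, c* = (1−0.32)·1.3370 ≈ 0.9092.
At the golden rule the marginal product of capital equals n+g+δ: 0.26·k^(0.26−1) = 0.14. Solving, k_gold = (0.26/0.14)^(1/0.74) ≈ 2.3084.
y_gold = 2.3084^0.26 ≈ 1.2430, c_gold = y_gold − 0.14·k_gold ≈ 0.9198.
Gain: Δc = 0.9198 − 0.9092 ≈ 0.0106.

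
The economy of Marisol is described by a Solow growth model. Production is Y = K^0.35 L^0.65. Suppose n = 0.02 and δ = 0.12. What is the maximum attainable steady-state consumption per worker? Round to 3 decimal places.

c_gold ≈ 1.065

The effective depreciation rate is n + δ = 0.02 + 0.12 = 0.14.
Golden rule sets MPK = n+δ: 0.35·k^(0.35−1) = 0.14, so k_gold = (0.35/0.14)^(1/0.65) ≈ 4.0946.
y_gold = 4.0946^0.35 ≈ 1.6379.
c_gold = y_gold − (n+δ)·k_gold = 1.6379 − 0.14·4.0946 ≈ 1.0646.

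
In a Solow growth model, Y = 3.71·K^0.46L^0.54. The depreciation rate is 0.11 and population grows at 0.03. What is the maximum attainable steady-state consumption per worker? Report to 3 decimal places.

c_gold ≈ 16.861

Break-even investment rate: n + δ = 0.03 + 0.11 = 0.14.
Golden rule sets MPK = n+δ: 0.46·3.71·k^(0.46−1) = 0.14, so k_gold = (0.46·3.71/0.14)^(1/0.54) ≈ 102.5931.
y_gold = 3.71·102.5931^0.46 ≈ 31.2240.
c_gold = y_gold − (n+δ)·k_gold = 31.2240 − 0.14·102.5931 ≈ 16.8609.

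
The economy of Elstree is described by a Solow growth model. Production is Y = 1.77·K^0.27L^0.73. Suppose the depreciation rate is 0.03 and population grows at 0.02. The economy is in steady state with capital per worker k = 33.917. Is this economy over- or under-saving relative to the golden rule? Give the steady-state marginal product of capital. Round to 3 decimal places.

over-saving; MPK ≈ 0.036

n + δ = 0.02 + 0.03 = 0.05.
MPK = 0.27·1.77·k^(0.27−1) = 0.27·1.77·33.917^(-0.73) ≈ 0.0365.
MPK < 0.05, so the economy is dynamically inefficient (over-saving).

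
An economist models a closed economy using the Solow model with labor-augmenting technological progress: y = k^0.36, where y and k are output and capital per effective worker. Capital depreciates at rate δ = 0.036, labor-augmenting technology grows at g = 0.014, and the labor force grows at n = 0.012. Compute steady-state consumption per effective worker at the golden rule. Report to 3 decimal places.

n + g + δ = 0.012 + 0.014 + 0.036 = 0.062.
Setting f'(k) = n+g+δ gives 0.36·k^(0.36−1) = 0.062, hence k_gold = (0.36/0.062)^(1/0.64) ≈ 15.6175.
y_gold = 15.6175^0.36 ≈ 2.6897.
c_gold = y_gold − (n+g+δ)·k_gold = 2.6897 − 0.062·15.6175 ≈ 1.7214.

c_gold ≈ 1.721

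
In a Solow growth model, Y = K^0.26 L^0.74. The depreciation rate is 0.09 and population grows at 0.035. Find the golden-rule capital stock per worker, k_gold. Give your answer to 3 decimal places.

Break-even investment rate: n + δ = 0.035 + 0.09 = 0.125.
At the golden rule the marginal product of capital equals n+δ: 0.26·k^(0.26−1) = 0.125. Solving, k_gold = (0.26/0.125)^(1/0.74) ≈ 2.6904.

k_gold ≈ 2.690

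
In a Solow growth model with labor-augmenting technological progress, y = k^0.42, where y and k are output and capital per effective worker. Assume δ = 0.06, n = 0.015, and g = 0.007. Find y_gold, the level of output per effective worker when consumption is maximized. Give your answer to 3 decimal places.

Break-even investment rate: n + g + δ = 0.015 + 0.007 + 0.06 = 0.082.
Setting f'(k) = n+g+δ gives 0.42·k^(0.42−1) = 0.082, hence k_gold = (0.42/0.082)^(1/0.58) ≈ 16.7172.
Output: y_gold = k_gold^0.42 = 16.7172^0.42 ≈ 3.2638.

y_gold ≈ 3.264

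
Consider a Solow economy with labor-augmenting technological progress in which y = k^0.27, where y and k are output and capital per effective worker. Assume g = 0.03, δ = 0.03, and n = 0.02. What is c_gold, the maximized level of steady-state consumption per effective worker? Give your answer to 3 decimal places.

c_gold ≈ 1.145

The effective depreciation rate is n + g + δ = 0.02 + 0.03 + 0.03 = 0.08.
Golden rule sets MPK = n+g+δ: 0.27·k^(0.27−1) = 0.08, so k_gold = (0.27/0.08)^(1/0.73) ≈ 5.2925.
y_gold = 5.2925^0.27 ≈ 1.5682.
c_gold = y_gold − (n+g+δ)·k_gold = 1.5682 − 0.08·5.2925 ≈ 1.1448.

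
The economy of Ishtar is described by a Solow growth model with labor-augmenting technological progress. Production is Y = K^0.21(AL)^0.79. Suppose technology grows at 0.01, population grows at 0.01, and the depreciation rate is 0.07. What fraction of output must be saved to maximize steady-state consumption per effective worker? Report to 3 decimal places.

Capital per effective worker breaks even when investment replaces (n + g + δ)·k; here n + g + δ = 0.09.
At the golden rule MPK = n+g+δ, and in any Cobb-Douglas steady state s = (n+g+δ)·k/y = MPK·k/y = capital's share 0.21.

s_gold = 0.210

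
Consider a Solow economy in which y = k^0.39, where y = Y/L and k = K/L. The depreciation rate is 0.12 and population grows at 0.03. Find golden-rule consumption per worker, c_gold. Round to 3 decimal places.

c_gold ≈ 1.124

Capital per worker breaks even when investment replaces (n + δ)·k; here n + δ = 0.15.
Maximizing c = f(k) − (n+δ)·k gives f'(k) = n+δ, i.e. 0.39·k^(0.39−1) = 0.15, so k_gold = (0.39/0.15)^(1/0.61) ≈ 4.7894.
y_gold = 4.7894^0.39 ≈ 1.8421.
c_gold = y_gold − (n+δ)·k_gold = 1.8421 − 0.15·4.7894 ≈ 1.1237.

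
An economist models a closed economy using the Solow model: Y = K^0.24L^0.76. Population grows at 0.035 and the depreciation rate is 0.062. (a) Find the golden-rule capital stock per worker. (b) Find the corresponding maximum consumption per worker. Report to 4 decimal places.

n + δ = 0.035 + 0.062 = 0.097.
Maximizing c = f(k) − (n+δ)·k gives f'(k) = n+δ, i.e. 0.24·k^(0.24−1) = 0.097, so k_gold = (0.24/0.097)^(1/0.76) ≈ 3.2937.
y_gold = 3.2937^0.24 ≈ 1.3312; c_gold = y_gold − 0.097·k_gold ≈ 1.0117.

(a) k_gold ≈ 3.2937; (b) c_gold ≈ 1.0117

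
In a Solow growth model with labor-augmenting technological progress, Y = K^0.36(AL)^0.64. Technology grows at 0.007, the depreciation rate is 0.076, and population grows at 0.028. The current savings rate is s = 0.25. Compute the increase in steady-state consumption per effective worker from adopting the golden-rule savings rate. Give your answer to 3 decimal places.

Δc ≈ 0.056

n + g + δ = 0.028 + 0.007 + 0.076 = 0.111.
Current steady state (s = 0.25): k* = (0.25/0.111)^(1/0.64) ≈ 3.5560, y* = 3.5560^0.36 ≈ 1.5789, c* = (1−0.25)·1.5789 ≈ 1.1842.
Golden rule sets MPK = n+g+δ: 0.36·k^(0.36−1) = 0.111, so k_gold = (0.36/0.111)^(1/0.64) ≈ 6.2865.
y_gold = 6.2865^0.36 ≈ 1.9383, c_gold = y_gold − 0.111·k_gold ≈ 1.2405.
Gain: Δc = 1.2405 − 1.1842 ≈ 0.0564.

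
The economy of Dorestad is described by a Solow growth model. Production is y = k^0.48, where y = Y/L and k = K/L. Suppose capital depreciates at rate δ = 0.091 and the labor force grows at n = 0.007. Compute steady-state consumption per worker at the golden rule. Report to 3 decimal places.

c_gold ≈ 2.254

Capital per worker breaks even when investment replaces (n + δ)·k; here n + δ = 0.098.
Setting f'(k) = n+δ gives 0.48·k^(0.48−1) = 0.098, hence k_gold = (0.48/0.098)^(1/0.52) ≈ 21.2301.
y_gold = 21.2301^0.48 ≈ 4.3345.
c_gold = y_gold − (n+δ)·k_gold = 4.3345 − 0.098·21.2301 ≈ 2.2539.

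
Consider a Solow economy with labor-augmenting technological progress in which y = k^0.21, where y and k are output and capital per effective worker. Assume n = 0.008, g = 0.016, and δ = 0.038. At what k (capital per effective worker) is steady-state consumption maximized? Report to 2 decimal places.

Break-even investment rate: n + g + δ = 0.008 + 0.016 + 0.038 = 0.062.
At the golden rule the marginal product of capital equals n+g+δ: 0.21·k^(0.21−1) = 0.062. Solving, k_gold = (0.21/0.062)^(1/0.79) ≈ 4.6845.

k_gold ≈ 4.68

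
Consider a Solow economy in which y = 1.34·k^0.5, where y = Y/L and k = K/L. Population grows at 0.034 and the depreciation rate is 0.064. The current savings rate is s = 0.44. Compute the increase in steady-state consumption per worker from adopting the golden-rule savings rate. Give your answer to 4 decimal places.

Δc ≈ 0.0660

n + δ = 0.034 + 0.064 = 0.098.
Current steady state (s = 0.44): k* = (0.44·1.34/0.098)^(1/0.5) ≈ 36.1962, y* = 1.34·36.1962^0.5 ≈ 8.0619, c* = (1−0.44)·8.0619 ≈ 4.5147.
Setting f'(k) = n+δ gives 0.5·1.34·k^(0.5−1) = 0.098, hence k_gold = (0.5·1.34/0.098)^(1/0.5) ≈ 46.7409.
y_gold = 1.34·46.7409^0.5 ≈ 9.1612, c_gold = y_gold − 0.098·k_gold ≈ 4.5806.
Gain: Δc = 4.5806 − 4.5147 ≈ 0.0660.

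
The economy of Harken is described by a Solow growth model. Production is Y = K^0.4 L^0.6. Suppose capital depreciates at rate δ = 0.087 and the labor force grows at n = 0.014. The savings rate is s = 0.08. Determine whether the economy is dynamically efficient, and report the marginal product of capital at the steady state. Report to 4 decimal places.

dynamically efficient; MPK ≈ 0.5050

The effective depreciation rate is n + δ = 0.014 + 0.087 = 0.101.
Steady-state k*: s·k^0.4 = 0.101·k gives k* = (0.08/0.101)^(1/0.6) ≈ 0.6781.
MPK = 0.4·0.6781^(-0.6) ≈ 0.5050.
MPK > n+δ = 0.101, so the economy is dynamically efficient (under-saving).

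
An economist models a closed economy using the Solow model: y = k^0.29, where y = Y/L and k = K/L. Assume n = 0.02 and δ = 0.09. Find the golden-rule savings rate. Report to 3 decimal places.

Capital per worker breaks even when investment replaces (n + δ)·k; here n + δ = 0.11.
At the golden rule MPK = n+δ, and in any Cobb-Douglas steady state s = (n+δ)·k/y = MPK·k/y = capital's share 0.29.

s_gold = 0.290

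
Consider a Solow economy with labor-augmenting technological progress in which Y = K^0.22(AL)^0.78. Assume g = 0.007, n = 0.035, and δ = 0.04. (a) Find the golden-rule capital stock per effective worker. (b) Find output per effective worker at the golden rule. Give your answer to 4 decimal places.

n + g + δ = 0.035 + 0.007 + 0.04 = 0.082.
At the golden rule the marginal product of capital equals n+g+δ: 0.22·k^(0.22−1) = 0.082. Solving, k_gold = (0.22/0.082)^(1/0.78) ≈ 3.5440.
y_gold = 3.5440^0.22 ≈ 1.3210.

(a) k_gold ≈ 3.5440; (b) y_gold ≈ 1.3210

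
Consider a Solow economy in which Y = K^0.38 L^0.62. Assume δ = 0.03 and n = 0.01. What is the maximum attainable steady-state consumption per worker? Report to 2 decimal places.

c_gold ≈ 2.46

n + δ = 0.01 + 0.03 = 0.04.
Setting f'(k) = n+δ gives 0.38·k^(0.38−1) = 0.04, hence k_gold = (0.38/0.04)^(1/0.62) ≈ 37.7549.
y_gold = 37.7549^0.38 ≈ 3.9742.
c_gold = y_gold − (n+δ)·k_gold = 3.9742 − 0.04·37.7549 ≈ 2.4640.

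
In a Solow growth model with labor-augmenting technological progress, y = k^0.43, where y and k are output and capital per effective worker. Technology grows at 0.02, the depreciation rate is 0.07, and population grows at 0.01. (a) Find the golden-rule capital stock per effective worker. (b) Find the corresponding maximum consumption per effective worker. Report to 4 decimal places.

(a) k_gold ≈ 12.9225; (b) c_gold ≈ 1.7130

n + g + δ = 0.01 + 0.02 + 0.07 = 0.1.
Maximizing c = f(k) − (n+g+δ)·k gives f'(k) = n+g+δ, i.e. 0.43·k^(0.43−1) = 0.1, so k_gold = (0.43/0.1)^(1/0.57) ≈ 12.9225.
y_gold = 12.9225^0.43 ≈ 3.0052; c_gold = y_gold − 0.1·k_gold ≈ 1.7130.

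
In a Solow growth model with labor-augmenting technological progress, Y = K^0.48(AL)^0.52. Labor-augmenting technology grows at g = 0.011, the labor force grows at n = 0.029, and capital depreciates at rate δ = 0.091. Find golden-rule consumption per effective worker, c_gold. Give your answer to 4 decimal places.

Capital per effective worker breaks even when investment replaces (n + g + δ)·k; here n + g + δ = 0.131.
At the golden rule the marginal product of capital equals n+g+δ: 0.48·k^(0.48−1) = 0.131. Solving, k_gold = (0.48/0.131)^(1/0.52) ≈ 12.1495.
y_gold = 12.1495^0.48 ≈ 3.3158.
c_gold = y_gold − (n+g+δ)·k_gold = 3.3158 − 0.131·12.1495 ≈ 1.7242.

c_gold ≈ 1.7242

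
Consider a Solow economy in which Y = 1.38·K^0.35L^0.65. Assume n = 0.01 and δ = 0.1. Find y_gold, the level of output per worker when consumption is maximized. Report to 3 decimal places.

y_gold ≈ 3.061

The effective depreciation rate is n + δ = 0.01 + 0.1 = 0.11.
Golden rule sets MPK = n+δ: 0.35·1.38·k^(0.35−1) = 0.11, so k_gold = (0.35·1.38/0.11)^(1/0.65) ≈ 9.7397.
Output: y_gold = 1.38·k_gold^0.35 = 1.38·9.7397^0.35 ≈ 3.0610.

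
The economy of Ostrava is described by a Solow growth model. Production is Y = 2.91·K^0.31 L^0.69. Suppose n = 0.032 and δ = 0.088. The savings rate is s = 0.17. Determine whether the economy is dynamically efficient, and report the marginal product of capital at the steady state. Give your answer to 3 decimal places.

dynamically efficient; MPK ≈ 0.219

Break-even investment rate: n + δ = 0.032 + 0.088 = 0.12.
Steady-state k*: s·A·k^0.31 = 0.12·k gives k* = (0.17·2.91/0.12)^(1/0.69) ≈ 7.7900.
MPK = 0.31·2.91·7.7900^(-0.69) ≈ 0.2188.
MPK > n+δ = 0.12, so the economy is dynamically efficient (under-saving).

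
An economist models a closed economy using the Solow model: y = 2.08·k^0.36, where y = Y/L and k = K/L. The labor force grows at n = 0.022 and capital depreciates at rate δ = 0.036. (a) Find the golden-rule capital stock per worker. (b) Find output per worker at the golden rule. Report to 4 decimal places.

n + δ = 0.022 + 0.036 = 0.058.
Setting f'(k) = n+δ gives 0.36·2.08·k^(0.36−1) = 0.058, hence k_gold = (0.36·2.08/0.058)^(1/0.64) ≈ 54.4303.
y_gold = 2.08·54.4303^0.36 ≈ 8.7693.

(a) k_gold ≈ 54.4303; (b) y_gold ≈ 8.7693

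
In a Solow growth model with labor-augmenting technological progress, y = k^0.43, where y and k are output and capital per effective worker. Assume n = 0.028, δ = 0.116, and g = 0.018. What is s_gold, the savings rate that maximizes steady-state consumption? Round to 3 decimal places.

Break-even investment rate: n + g + δ = 0.028 + 0.018 + 0.116 = 0.162.
At the golden rule MPK = n+g+δ, and in any Cobb-Douglas steady state s = (n+g+δ)·k/y = MPK·k/y = capital's share 0.43.

s_gold = 0.430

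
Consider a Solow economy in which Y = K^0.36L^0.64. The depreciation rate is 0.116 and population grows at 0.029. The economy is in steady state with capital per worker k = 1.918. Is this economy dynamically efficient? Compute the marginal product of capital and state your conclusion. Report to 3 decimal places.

dynamically efficient; MPK ≈ 0.237

Capital per worker breaks even when investment replaces (n + δ)·k; here n + δ = 0.145.
MPK = 0.36·k^(0.36−1) = 0.36·1.918^(-0.64) ≈ 0.2373.
MPK > 0.145, so the economy is dynamically efficient (under-saving).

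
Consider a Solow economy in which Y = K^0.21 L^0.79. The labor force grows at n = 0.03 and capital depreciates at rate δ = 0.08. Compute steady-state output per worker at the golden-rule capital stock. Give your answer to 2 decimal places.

y_gold ≈ 1.19

The effective depreciation rate is n + δ = 0.03 + 0.08 = 0.11.
At the golden rule the marginal product of capital equals n+δ: 0.21·k^(0.21−1) = 0.11. Solving, k_gold = (0.21/0.11)^(1/0.79) ≈ 2.2671.
Output: y_gold = k_gold^0.21 = 2.2671^0.21 ≈ 1.1875.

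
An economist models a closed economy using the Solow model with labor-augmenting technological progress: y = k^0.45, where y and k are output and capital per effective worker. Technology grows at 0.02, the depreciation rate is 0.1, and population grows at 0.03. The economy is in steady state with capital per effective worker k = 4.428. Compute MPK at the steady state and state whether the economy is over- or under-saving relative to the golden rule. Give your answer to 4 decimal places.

under-saving; MPK ≈ 0.1985

Capital per effective worker breaks even when investment replaces (n + g + δ)·k; here n + g + δ = 0.15.
MPK = 0.45·k^(0.45−1) = 0.45·4.428^(-0.55) ≈ 0.1985.
MPK > 0.15, so the economy is dynamically efficient (under-saving).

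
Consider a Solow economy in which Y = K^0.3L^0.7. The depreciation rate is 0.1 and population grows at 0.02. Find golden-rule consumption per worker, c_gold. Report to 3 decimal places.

c_gold ≈ 1.037

The effective depreciation rate is n + δ = 0.02 + 0.1 = 0.12.
Maximizing c = f(k) − (n+δ)·k gives f'(k) = n+δ, i.e. 0.3·k^(0.3−1) = 0.12, so k_gold = (0.3/0.12)^(1/0.7) ≈ 3.7024.
y_gold = 3.7024^0.3 ≈ 1.4810.
c_gold = y_gold − (n+δ)·k_gold = 1.4810 − 0.12·3.7024 ≈ 1.0367.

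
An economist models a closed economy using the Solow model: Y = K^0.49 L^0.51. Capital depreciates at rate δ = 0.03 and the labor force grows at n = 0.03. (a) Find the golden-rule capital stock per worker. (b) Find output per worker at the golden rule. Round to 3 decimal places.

n + δ = 0.03 + 0.03 = 0.06.
Golden rule sets MPK = n+δ: 0.49·k^(0.49−1) = 0.06, so k_gold = (0.49/0.06)^(1/0.51) ≈ 61.4219.
y_gold = 61.4219^0.49 ≈ 7.5210.

(a) k_gold ≈ 61.422; (b) y_gold ≈ 7.521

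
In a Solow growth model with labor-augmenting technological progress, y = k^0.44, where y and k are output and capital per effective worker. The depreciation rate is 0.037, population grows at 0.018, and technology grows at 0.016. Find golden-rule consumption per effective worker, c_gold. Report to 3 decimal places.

c_gold ≈ 2.348

Capital per effective worker breaks even when investment replaces (n + g + δ)·k; here n + g + δ = 0.071.
Golden rule sets MPK = n+g+δ: 0.44·k^(0.44−1) = 0.071, so k_gold = (0.44/0.071)^(1/0.56) ≈ 25.9796.
y_gold = 25.9796^0.44 ≈ 4.1922.
c_gold = y_gold − (n+g+δ)·k_gold = 4.1922 − 0.071·25.9796 ≈ 2.3476.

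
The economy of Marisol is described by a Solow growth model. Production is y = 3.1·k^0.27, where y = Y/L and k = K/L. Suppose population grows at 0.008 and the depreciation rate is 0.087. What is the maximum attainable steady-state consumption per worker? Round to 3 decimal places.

c_gold ≈ 5.061

Capital per worker breaks even when investment replaces (n + δ)·k; here n + δ = 0.095.
At the golden rule the marginal product of capital equals n+δ: 0.27·3.1·k^(0.27−1) = 0.095. Solving, k_gold = (0.27·3.1/0.095)^(1/0.73) ≈ 19.7026.
y_gold = 3.1·19.7026^0.27 ≈ 6.9324.
c_gold = y_gold − (n+δ)·k_gold = 6.9324 − 0.095·19.7026 ≈ 5.0606.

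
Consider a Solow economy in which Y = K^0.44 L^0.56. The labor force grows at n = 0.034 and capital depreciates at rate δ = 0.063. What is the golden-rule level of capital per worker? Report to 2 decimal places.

Break-even investment rate: n + δ = 0.034 + 0.063 = 0.097.
At the golden rule the marginal product of capital equals n+δ: 0.44·k^(0.44−1) = 0.097. Solving, k_gold = (0.44/0.097)^(1/0.56) ≈ 14.8814.

k_gold ≈ 14.88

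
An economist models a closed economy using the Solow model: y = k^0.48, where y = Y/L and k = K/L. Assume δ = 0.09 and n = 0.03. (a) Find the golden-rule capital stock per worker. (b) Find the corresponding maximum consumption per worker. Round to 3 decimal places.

(a) k_gold ≈ 14.382; (b) c_gold ≈ 1.870

Capital per worker breaks even when investment replaces (n + δ)·k; here n + δ = 0.12.
Maximizing c = f(k) − (n+δ)·k gives f'(k) = n+δ, i.e. 0.48·k^(0.48−1) = 0.12, so k_gold = (0.48/0.12)^(1/0.52) ≈ 14.3816.
y_gold = 14.3816^0.48 ≈ 3.5954; c_gold = y_gold − 0.12·k_gold ≈ 1.8696.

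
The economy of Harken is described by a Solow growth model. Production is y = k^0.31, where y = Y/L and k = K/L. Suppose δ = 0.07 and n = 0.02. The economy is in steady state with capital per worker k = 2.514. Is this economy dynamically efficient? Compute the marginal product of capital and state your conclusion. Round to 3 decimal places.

dynamically efficient; MPK ≈ 0.164

Capital per worker breaks even when investment replaces (n + δ)·k; here n + δ = 0.09.
MPK = 0.31·k^(0.31−1) = 0.31·2.514^(-0.69) ≈ 0.1641.
MPK > 0.09, so the economy is dynamically efficient (under-saving).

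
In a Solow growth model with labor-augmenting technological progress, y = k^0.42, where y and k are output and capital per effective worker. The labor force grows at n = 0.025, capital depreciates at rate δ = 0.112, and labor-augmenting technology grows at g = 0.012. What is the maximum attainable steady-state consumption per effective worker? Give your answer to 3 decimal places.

n + g + δ = 0.025 + 0.012 + 0.112 = 0.149.
Setting f'(k) = n+g+δ gives 0.42·k^(0.42−1) = 0.149, hence k_gold = (0.42/0.149)^(1/0.58) ≈ 5.9700.
y_gold = 5.9700^0.42 ≈ 2.1179.
c_gold = y_gold − (n+g+δ)·k_gold = 2.1179 − 0.149·5.9700 ≈ 1.2284.

c_gold ≈ 1.228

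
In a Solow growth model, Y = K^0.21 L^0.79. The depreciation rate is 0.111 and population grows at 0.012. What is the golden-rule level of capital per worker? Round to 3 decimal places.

k_gold ≈ 1.968

n + δ = 0.012 + 0.111 = 0.123.
Maximizing c = f(k) − (n+δ)·k gives f'(k) = n+δ, i.e. 0.21·k^(0.21−1) = 0.123, so k_gold = (0.21/0.123)^(1/0.79) ≈ 1.9682.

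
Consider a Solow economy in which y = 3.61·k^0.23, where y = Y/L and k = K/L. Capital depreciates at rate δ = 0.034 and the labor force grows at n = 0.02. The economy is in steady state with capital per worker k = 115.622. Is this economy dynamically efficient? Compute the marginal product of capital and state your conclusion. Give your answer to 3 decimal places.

n + δ = 0.02 + 0.034 = 0.054.
MPK = 0.23·3.61·k^(0.23−1) = 0.23·3.61·115.622^(-0.77) ≈ 0.0214.
MPK < 0.054, so the economy is dynamically inefficient (over-saving).

dynamically inefficient; MPK ≈ 0.021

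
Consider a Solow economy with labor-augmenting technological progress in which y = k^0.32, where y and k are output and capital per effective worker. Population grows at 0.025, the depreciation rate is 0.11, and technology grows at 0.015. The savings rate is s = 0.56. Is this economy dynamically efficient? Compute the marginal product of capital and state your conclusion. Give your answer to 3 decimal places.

dynamically inefficient; MPK ≈ 0.086

The effective depreciation rate is n + g + δ = 0.025 + 0.015 + 0.11 = 0.15.
Steady-state k*: s·k^0.32 = 0.15·k gives k* = (0.56/0.15)^(1/0.68) ≈ 6.9393.
MPK = 0.32·6.9393^(-0.68) ≈ 0.0857.
MPK < n+g+δ = 0.15, so the economy is dynamically inefficient (over-saving).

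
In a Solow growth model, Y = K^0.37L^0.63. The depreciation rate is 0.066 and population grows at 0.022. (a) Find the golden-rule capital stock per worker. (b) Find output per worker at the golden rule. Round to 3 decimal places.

Break-even investment rate: n + δ = 0.022 + 0.066 = 0.088.
Setting f'(k) = n+δ gives 0.37·k^(0.37−1) = 0.088, hence k_gold = (0.37/0.088)^(1/0.63) ≈ 9.7731.
y_gold = 9.7731^0.37 ≈ 2.3244.

(a) k_gold ≈ 9.773; (b) y_gold ≈ 2.324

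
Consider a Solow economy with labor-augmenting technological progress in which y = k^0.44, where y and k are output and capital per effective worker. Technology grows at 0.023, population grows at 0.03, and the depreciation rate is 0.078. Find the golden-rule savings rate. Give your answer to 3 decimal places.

s_gold = 0.440

The effective depreciation rate is n + g + δ = 0.03 + 0.023 + 0.078 = 0.131.
At the golden rule MPK = n+g+δ, and in any Cobb-Douglas steady state s = (n+g+δ)·k/y = MPK·k/y = capital's share 0.44.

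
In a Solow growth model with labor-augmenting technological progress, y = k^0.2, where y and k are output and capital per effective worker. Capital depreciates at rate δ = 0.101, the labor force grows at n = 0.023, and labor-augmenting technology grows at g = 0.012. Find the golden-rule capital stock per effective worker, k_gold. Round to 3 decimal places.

k_gold ≈ 1.619

The effective depreciation rate is n + g + δ = 0.023 + 0.012 + 0.101 = 0.136.
Setting f'(k) = n+g+δ gives 0.2·k^(0.2−1) = 0.136, hence k_gold = (0.2/0.136)^(1/0.8) ≈ 1.6194.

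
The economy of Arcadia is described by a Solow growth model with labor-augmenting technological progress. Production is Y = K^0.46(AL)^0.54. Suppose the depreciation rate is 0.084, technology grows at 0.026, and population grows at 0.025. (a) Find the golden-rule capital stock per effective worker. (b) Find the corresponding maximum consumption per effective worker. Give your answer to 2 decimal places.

(a) k_gold ≈ 9.68; (b) c_gold ≈ 1.53

Capital per effective worker breaks even when investment replaces (n + g + δ)·k; here n + g + δ = 0.135.
Golden rule sets MPK = n+g+δ: 0.46·k^(0.46−1) = 0.135, so k_gold = (0.46/0.135)^(1/0.54) ≈ 9.6821.
y_gold = 9.6821^0.46 ≈ 2.8415; c_gold = y_gold − 0.135·k_gold ≈ 1.5344.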